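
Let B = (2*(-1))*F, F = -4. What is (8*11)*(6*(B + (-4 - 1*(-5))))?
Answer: 4752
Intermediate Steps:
B = 8 (B = (2*(-1))*(-4) = -2*(-4) = 8)
(8*11)*(6*(B + (-4 - 1*(-5)))) = (8*11)*(6*(8 + (-4 - 1*(-5)))) = 88*(6*(8 + (-4 + 5))) = 88*(6*(8 + 1)) = 88*(6*9) = 88*54 = 4752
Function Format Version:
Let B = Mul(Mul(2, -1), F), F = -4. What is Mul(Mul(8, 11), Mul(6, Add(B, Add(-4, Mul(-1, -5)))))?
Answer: 4752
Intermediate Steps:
B = 8 (B = Mul(Mul(2, -1), -4) = Mul(-2, -4) = 8)
Mul(Mul(8, 11), Mul(6, Add(B, Add(-4, Mul(-1, -5))))) = Mul(Mul(8, 11), Mul(6, Add(8, Add(-4, Mul(-1, -5))))) = Mul(88, Mul(6, Add(8, Add(-4, 5)))) = Mul(88, Mul(6, Add(8, 1))) = Mul(88, Mul(6, 9)) = Mul(88, 54) = 4752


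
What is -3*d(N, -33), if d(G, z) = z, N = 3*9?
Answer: 99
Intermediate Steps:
N = 27
-3*d(N, -33) = -3*(-33) = 99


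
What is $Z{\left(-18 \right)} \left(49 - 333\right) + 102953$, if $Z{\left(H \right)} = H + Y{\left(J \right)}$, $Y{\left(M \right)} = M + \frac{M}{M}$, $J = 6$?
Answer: $106077$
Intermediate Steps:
$Y{\left(M \right)} = 1 + M$ ($Y{\left(M \right)} = M + 1 = 1 + M$)
$Z{\left(H \right)} = 7 + H$ ($Z{\left(H \right)} = H + \left(1 + 6\right) = H + 7 = 7 + H$)
$Z{\left(-18 \right)} \left(49 - 333\right) + 102953 = \left(7 - 18\right) \left(49 - 333\right) + 102953 = \left(-11\right) \left(-284\right) + 102953 = 3124 + 102953 = 106077$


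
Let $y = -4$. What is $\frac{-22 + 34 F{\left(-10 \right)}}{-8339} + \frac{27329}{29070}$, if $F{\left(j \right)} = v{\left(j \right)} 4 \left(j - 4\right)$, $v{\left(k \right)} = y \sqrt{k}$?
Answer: $\frac{228536071}{242414730} - \frac{7616 i \sqrt{10}}{8339} \approx 0.94275 - 2.8881 i$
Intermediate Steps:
$v{\left(k \right)} = - 4 \sqrt{k}$
$F{\left(j \right)} = - 4 \sqrt{j} \left(-16 + 4 j\right)$ ($F{\left(j \right)} = - 4 \sqrt{j} 4 \left(j - 4\right) = - 4 \sqrt{j} 4 \left(-4 + j\right) = - 4 \sqrt{j} \left(-16 + 4 j\right)$)
$\frac{-22 + 34 F{\left(-10 \right)}}{-8339} + \frac{27329}{29070} = \frac{-22 + 34 \cdot 16 \sqrt{-10} \left(4 - -10\right)}{-8339} + \frac{27329}{29070} = \left(-22 + 34 \cdot 16 i \sqrt{10} \left(4 + 10\right)\right) \left(- \frac{1}{8339}\right) + 27329 \cdot \frac{1}{29070} = \left(-22 + 34 \cdot 16 i \sqrt{10} \cdot 14\right) \left(- \frac{1}{8339}\right) + \frac{27329}{29070} = \left(-22 + 34 \cdot 224 i \sqrt{10}\right) \left(- \frac{1}{8339}\right) + \frac{27329}{29070} = \left(-22 + 7616 i \sqrt{10}\right) \left(- \frac{1}{8339}\right) + \frac{27329}{29070} = \left(\frac{22}{8339} - \frac{7616 i \sqrt{10}}{8339}\right) + \frac{27329}{29070} = \frac{228536071}{242414730} - \frac{7616 i \sqrt{10}}{8339}$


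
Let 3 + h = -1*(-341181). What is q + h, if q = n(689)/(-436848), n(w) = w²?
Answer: 149042452223/436848 ≈ 3.4118e+5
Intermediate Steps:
q = -474721/436848 (q = 689²/(-436848) = 474721*(-1/436848) = -474721/436848 ≈ -1.0867)
h = 341178 (h = -3 - 1*(-341181) = -3 + 341181 = 341178)
q + h = -474721/436848 + 341178 = 149042452223/436848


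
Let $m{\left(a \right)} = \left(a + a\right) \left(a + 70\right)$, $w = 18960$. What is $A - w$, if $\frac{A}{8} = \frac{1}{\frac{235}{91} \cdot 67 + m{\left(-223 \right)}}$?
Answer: $- \frac{118033640152}{6225403} \approx -18960.0$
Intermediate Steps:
$m{\left(a \right)} = 2 a \left(70 + a\right)$
$A = \frac{728}{6225403}$ ($A = \frac{8}{\frac{235}{91} \cdot 67 + 2 \left(-223\right) \left(70 - 223\right)} = \frac{8}{235 \cdot \frac{1}{91} \cdot 67 + 2 \left(-223\right) \left(-153\right)} = \frac{8}{\frac{235}{91} \cdot 67 + 68238} = \frac{8}{\frac{15745}{91} + 68238} = \frac{8}{\frac{6225403}{91}} = 8 \cdot \frac{91}{6225403} = \frac{728}{6225403} \approx 0.00011694$)
$A - w = \frac{728}{6225403} - 18960 = - \frac{118033640152}{6225403}$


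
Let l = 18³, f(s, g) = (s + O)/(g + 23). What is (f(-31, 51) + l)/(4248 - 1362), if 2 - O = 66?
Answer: 431473/213564 ≈ 2.0203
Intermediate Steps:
O = -64 (O = 2 - 1*66 = 2 - 66 = -64)
f(s, g) = (-64 + s)/(23 + g) (f(s, g) = (s - 64)/(g + 23) = (-64 + s)/(23 + g))
l = 5832
(f(-31, 51) + l)/(4248 - 1362) = ((-64 - 31)/(23 + 51) + 5832)/(4248 - 1362) = (-95/74 + 5832)/2886 = ((1/74)*(-95) + 5832)*(1/2886) = (-95/74 + 5832)*(1/2886) = (431473/74)*(1/2886) = 431473/213564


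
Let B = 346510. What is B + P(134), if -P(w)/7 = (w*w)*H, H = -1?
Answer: 472202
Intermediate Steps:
P(w) = 7*w² (P(w) = -7*w*w*(-1) = -7*w²*(-1) = -(-7)*w² = 7*w²)
B + P(134) = 346510 + 7*134² = 346510 + 7*17956 = 346510 + 125692 = 472202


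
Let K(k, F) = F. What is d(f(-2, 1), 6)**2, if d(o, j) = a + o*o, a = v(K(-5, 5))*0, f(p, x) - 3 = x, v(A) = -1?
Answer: 256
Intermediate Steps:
f(p, x) = 3 + x
a = 0 (a = -1*0 = 0)
d(o, j) = o**2 (d(o, j) = 0 + o*o = 0 + o**2 = o**2)
d(f(-2, 1), 6)**2 = ((3 + 1)**2)**2 = (4**2)**2 = 16**2 = 256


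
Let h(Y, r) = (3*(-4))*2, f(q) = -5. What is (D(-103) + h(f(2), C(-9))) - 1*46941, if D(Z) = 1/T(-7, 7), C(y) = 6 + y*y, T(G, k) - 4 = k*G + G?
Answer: -2442181/52 ≈ -46965.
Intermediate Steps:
T(G, k) = 4 + G + G*k (T(G, k) = 4 + (k*G + G) = 4 + (G*k + G) = 4 + (G + G*k) = 4 + G + G*k)
C(y) = 6 + y**2
D(Z) = -1/52 (D(Z) = 1/(4 - 7 - 7*7) = 1/(4 - 7 - 49) = 1/(-52) = -1/52)
h(Y, r) = -24 (h(Y, r) = -12*2 = -24)
(D(-103) + h(f(2), C(-9))) - 1*46941 = (-1/52 - 24) - 1*46941 = -1249/52 - 46941 = -2442181/52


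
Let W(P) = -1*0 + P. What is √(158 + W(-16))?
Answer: √142 ≈ 11.916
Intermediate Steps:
W(P) = P (W(P) = 0 + P = P)
√(158 + W(-16)) = √(158 - 16) = √142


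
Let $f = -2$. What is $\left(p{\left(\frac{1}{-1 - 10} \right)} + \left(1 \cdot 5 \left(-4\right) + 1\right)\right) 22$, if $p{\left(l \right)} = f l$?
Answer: $-414$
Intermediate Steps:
$p{\left(l \right)} = - 2 l$
$\left(p{\left(\frac{1}{-1 - 10} \right)} + \left(1 \cdot 5 \left(-4\right) + 1\right)\right) 22 = \left(- \frac{2}{-1 - 10} + \left(1 \cdot 5 \left(-4\right) + 1\right)\right) 22 = \left(- \frac{2}{-11} + \left(1 \left(-20\right) + 1\right)\right) 22 = \left(\left(-2\right) \left(- \frac{1}{11}\right) + \left(-20 + 1\right)\right) 22 = \left(\frac{2}{11} - 19\right) 22 = \left(- \frac{207}{11}\right) 22 = -414$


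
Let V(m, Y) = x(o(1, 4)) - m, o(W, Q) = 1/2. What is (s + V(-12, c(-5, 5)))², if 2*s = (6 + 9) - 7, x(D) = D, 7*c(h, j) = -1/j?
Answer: 1089/4 ≈ 272.25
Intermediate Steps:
c(h, j) = -1/(7*j) (c(h, j) = (-1/j)/7 = -1/(7*j))
o(W, Q) = ½
V(m, Y) = ½ - m
s = 4 (s = ((6 + 9) - 7)/2 = (15 - 7)/2 = (½)*8 = 4)
(s + V(-12, c(-5, 5)))² = (4 + (½ - 1*(-12)))² = (4 + (½ + 12))² = (4 + 25/2)² = (33/2)² = 1089/4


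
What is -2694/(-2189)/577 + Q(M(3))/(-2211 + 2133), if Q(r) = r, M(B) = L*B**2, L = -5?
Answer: 19015839/32839378 ≈ 0.57906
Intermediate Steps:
M(B) = -5*B**2
-2694/(-2189)/577 + Q(M(3))/(-2211 + 2133) = -2694/(-2189)/577 + (-5*3**2)/(-2211 + 2133) = -2694*(-1/2189)*(1/577) - 5*9/(-78) = (2694/2189)*(1/577) - 45*(-1/78) = 2694/1263053 + 15/26 = 19015839/32839378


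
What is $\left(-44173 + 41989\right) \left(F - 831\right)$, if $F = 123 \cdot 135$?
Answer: $-34450416$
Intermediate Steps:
$F = 16605$
$\left(-44173 + 41989\right) \left(F - 831\right) = \left(-44173 + 41989\right) \left(16605 - 831\right) = \left(-2184\right) 15774 = -34450416$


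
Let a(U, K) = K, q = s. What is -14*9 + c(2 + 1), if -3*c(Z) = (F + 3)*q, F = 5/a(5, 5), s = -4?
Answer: -362/3 ≈ -120.67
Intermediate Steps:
q = -4
F = 1 (F = 5/5 = 5*(1/5) = 1)
c(Z) = 16/3 (c(Z) = -(1 + 3)*(-4)/3 = -4*(-4)/3 = -1/3*(-16) = 16/3)
-14*9 + c(2 + 1) = -14*9 + 16/3 = -126 + 16/3 = -362/3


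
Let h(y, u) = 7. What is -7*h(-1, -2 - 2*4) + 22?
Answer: -27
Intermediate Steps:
-7*h(-1, -2 - 2*4) + 22 = -7*7 + 22 = -49 + 22 = -27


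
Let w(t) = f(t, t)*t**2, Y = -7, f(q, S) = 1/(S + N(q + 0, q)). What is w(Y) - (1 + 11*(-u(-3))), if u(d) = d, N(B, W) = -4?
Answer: -423/11 ≈ -38.455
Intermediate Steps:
f(q, S) = 1/(-4 + S) (f(q, S) = 1/(S - 4) = 1/(-4 + S))
w(t) = t**2/(-4 + t)
w(Y) - (1 + 11*(-u(-3))) = (-7)**2/(-4 - 7) - (1 + 11*(-1*(-3))) = 49/(-11) - (1 + 11*3) = 49*(-1/11) - (1 + 33) = -49/11 - 1*34 = -49/11 - 34 = -423/11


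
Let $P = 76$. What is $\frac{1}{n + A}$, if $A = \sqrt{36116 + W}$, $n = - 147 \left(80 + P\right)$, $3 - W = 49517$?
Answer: $- \frac{546}{12521191} - \frac{i \sqrt{13398}}{525890022} \approx -4.3606 \cdot 10^{-5} - 2.201 \cdot 10^{-7} i$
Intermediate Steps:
$W = -49514$ ($W = 3 - 49517 = -49514$)
$n = -22932$ ($n = - 147 \left(80 + 76\right) = \left(-147\right) 156 = -22932$)
$A = i \sqrt{13398}$ ($A = \sqrt{36116 - 49514} = \sqrt{-13398} = i \sqrt{13398} \approx 115.75 i$)
$\frac{1}{n + A} = \frac{1}{-22932 + i \sqrt{13398}}$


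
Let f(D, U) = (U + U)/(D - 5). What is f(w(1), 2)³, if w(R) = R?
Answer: -1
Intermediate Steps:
f(D, U) = 2*U/(-5 + D) (f(D, U) = (2*U)/(-5 + D) = 2*U/(-5 + D))
f(w(1), 2)³ = (2*2/(-5 + 1))³ = (2*2/(-4))³ = (2*2*(-¼))³ = (-1)³ = -1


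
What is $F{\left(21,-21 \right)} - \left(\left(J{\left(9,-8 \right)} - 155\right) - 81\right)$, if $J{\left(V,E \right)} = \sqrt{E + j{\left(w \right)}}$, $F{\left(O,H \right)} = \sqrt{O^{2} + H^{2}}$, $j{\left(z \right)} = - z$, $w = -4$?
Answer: $236 - 2 i + 21 \sqrt{2} \approx 265.7 - 2.0 i$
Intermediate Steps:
$F{\left(O,H \right)} = \sqrt{H^{2} + O^{2}}$
$J{\left(V,E \right)} = \sqrt{4 + E}$ ($J{\left(V,E \right)} = \sqrt{E - -4} = \sqrt{E + 4} = \sqrt{4 + E}$)
$F{\left(21,-21 \right)} - \left(\left(J{\left(9,-8 \right)} - 155\right) - 81\right) = \sqrt{\left(-21\right)^{2} + 21^{2}} - \left(\left(\sqrt{4 - 8} - 155\right) - 81\right) = \sqrt{441 + 441} - \left(\left(\sqrt{-4} - 155\right) - 81\right) = \sqrt{882} - \left(\left(2 i - 155\right) - 81\right) = 21 \sqrt{2} - \left(\left(-155 + 2 i\right) - 81\right) = 21 \sqrt{2} - \left(-236 + 2 i\right) = 21 \sqrt{2} + \left(236 - 2 i\right) = 236 - 2 i + 21 \sqrt{2}$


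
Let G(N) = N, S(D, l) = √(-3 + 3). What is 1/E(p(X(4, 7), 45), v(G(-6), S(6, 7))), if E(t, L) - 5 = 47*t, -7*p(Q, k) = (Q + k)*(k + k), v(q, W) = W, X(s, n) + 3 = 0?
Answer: -1/25375 ≈ -3.9409e-5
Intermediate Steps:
X(s, n) = -3 (X(s, n) = -3 + 0 = -3)
S(D, l) = 0 (S(D, l) = √0 = 0)
p(Q, k) = -2*k*(Q + k)/7 (p(Q, k) = -(Q + k)*(k + k)/7 = -(Q + k)*2*k/7 = -2*k*(Q + k)/7)
E(t, L) = 5 + 47*t
1/E(p(X(4, 7), 45), v(G(-6), S(6, 7))) = 1/(5 + 47*(-2/7*45*(-3 + 45))) = 1/(5 + 47*(-2/7*45*42)) = 1/(5 + 47*(-540)) = 1/(5 - 25380) = 1/(-25375) = -1/25375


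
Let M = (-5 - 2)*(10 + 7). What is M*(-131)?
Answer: 15589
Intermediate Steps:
M = -119 (M = -7*17 = -119)
M*(-131) = -119*(-131) = 15589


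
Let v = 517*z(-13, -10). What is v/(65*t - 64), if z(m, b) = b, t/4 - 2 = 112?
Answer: -2585/14788 ≈ -0.17480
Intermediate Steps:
t = 456 (t = 8 + 4*112 = 8 + 448 = 456)
v = -5170 (v = 517*(-10) = -5170)
v/(65*t - 64) = -5170/(65*456 - 64) = -5170/(29640 - 64) = -5170/29576 = -5170*1/29576 = -2585/14788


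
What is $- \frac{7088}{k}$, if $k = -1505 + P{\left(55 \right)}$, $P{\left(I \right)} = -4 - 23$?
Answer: $\frac{1772}{383} \approx 4.6266$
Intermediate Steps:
$P{\left(I \right)} = -27$
$k = -1532$ ($k = -1505 - 27 = -1532$)
$- \frac{7088}{k} = - \frac{7088}{-1532} = \left(-7088\right) \left(- \frac{1}{1532}\right) = \frac{1772}{383}$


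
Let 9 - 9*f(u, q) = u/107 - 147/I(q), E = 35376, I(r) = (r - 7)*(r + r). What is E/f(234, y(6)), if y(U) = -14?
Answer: 136268352/3023 ≈ 45077.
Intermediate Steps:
I(r) = 2*r*(-7 + r) (I(r) = (-7 + r)*(2*r) = 2*r*(-7 + r))
f(u, q) = 1 - u/963 + 49/(6*q*(-7 + q)) (f(u, q) = 1 - (u/107 - 147*1/(2*q*(-7 + q)))/9 = 1 - (u*(1/107) - 147/(2*q*(-7 + q)))/9 = 1 - (u/107 - 147/(2*q*(-7 + q)))/9 = 1 + (-u/963 + 49/(6*q*(-7 + q))) = 1 - u/963 + 49/(6*q*(-7 + q)))
E/f(234, y(6)) = 35376/(((1/1926)*(15729 + 2*(-14)*(-7 - 14)*(963 - 1*234))/(-14*(-7 - 14)))) = 35376/(((1/1926)*(-1/14)*(15729 + 2*(-14)*(-21)*(963 - 234))/(-21))) = 35376/(((1/1926)*(-1/14)*(-1/21)*(15729 + 2*(-14)*(-21)*729))) = 35376/(((1/1926)*(-1/14)*(-1/21)*(15729 + 428652))) = 35376/(((1/1926)*(-1/14)*(-1/21)*444381)) = 35376/(3023/3852) = 35376*(3852/3023) = 136268352/3023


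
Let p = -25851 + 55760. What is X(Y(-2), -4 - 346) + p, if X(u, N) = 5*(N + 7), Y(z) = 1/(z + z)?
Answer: 28194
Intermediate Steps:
Y(z) = 1/(2*z)
X(u, N) = 35 + 5*N (X(u, N) = 5*(7 + N) = 35 + 5*N)
p = 29909
X(Y(-2), -4 - 346) + p = (35 + 5*(-4 - 346)) + 29909 = (35 + 5*(-350)) + 29909 = (35 - 1750) + 29909 = -1715 + 29909 = 28194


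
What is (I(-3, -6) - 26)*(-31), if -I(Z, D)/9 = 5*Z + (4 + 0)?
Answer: -2263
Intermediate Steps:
I(Z, D) = -36 - 45*Z (I(Z, D) = -9*(5*Z + (4 + 0)) = -9*(5*Z + 4) = -9*(4 + 5*Z) = -36 - 45*Z)
(I(-3, -6) - 26)*(-31) = ((-36 - 45*(-3)) - 26)*(-31) = ((-36 + 135) - 26)*(-31) = (99 - 26)*(-31) = 73*(-31) = -2263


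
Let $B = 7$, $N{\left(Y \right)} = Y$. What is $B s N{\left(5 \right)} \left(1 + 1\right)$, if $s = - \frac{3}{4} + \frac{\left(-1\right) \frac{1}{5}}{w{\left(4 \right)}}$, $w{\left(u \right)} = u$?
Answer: $-56$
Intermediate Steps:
$s = - \frac{4}{5}$ ($s = - \frac{3}{4} + \frac{\left(-1\right) \frac{1}{5}}{4} = \left(-3\right) \frac{1}{4} + \left(-1\right) \frac{1}{5} \cdot \frac{1}{4} = - \frac{3}{4} - \frac{1}{20} = - \frac{4}{5} \approx -0.8$)
$B s N{\left(5 \right)} \left(1 + 1\right) = 7 \left(- \frac{4}{5}\right) 5 \left(1 + 1\right) = - \frac{28 \cdot 5 \cdot 2}{5} = \left(- \frac{28}{5}\right) 10 = -56$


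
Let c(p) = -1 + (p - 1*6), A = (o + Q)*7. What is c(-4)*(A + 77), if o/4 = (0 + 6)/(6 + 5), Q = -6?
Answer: -553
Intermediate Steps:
o = 24/11 (o = 4*((0 + 6)/(6 + 5)) = 4*(6/11) = 24/11 ≈ 2.1818)
A = -294/11 (A = (24/11 - 6)*7 = -42/11*7 = -294/11 ≈ -26.727)
c(p) = -7 + p (c(p) = -1 + (p - 6) = -1 + (-6 + p) = -7 + p)
c(-4)*(A + 77) = (-7 - 4)*(-294/11 + 77) = -11*553/11 = -553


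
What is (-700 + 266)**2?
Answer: 188356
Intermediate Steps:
(-700 + 266)**2 = (-434)**2 = 188356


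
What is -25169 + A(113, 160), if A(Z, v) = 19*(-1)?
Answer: -25188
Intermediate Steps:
A(Z, v) = -19
-25169 + A(113, 160) = -25169 - 19 = -25188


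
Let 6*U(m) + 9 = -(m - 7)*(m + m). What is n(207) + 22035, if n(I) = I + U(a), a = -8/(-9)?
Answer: 10809763/486 ≈ 22242.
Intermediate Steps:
a = 8/9 (a = -8*(-⅑) = 8/9 ≈ 0.88889)
U(m) = -3/2 - m*(-7 + m)/3 (U(m) = -3/2 + (-(m - 7)*(m + m))/6 = -3/2 + (-(-7 + m)*2*m)/6 = -3/2 + (-2*m*(-7 + m))/6 = -3/2 - m*(-7 + m)/3)
n(I) = 151/486 + I (n(I) = I + (-3/2 - (8/9)²/3 + (7/3)*(8/9)) = I + (-3/2 - ⅓*64/81 + 56/27) = I + (-3/2 - 64/243 + 56/27) = I + 151/486 = 151/486 + I)
n(207) + 22035 = (151/486 + 207) + 22035 = 100753/486 + 22035 = 10809763/486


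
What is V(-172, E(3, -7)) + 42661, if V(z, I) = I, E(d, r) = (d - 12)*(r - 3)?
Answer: 42751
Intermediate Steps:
E(d, r) = (-12 + d)*(-3 + r)
V(-172, E(3, -7)) + 42661 = (36 - 12*(-7) - 3*3 + 3*(-7)) + 42661 = (36 + 84 - 9 - 21) + 42661 = 90 + 42661 = 42751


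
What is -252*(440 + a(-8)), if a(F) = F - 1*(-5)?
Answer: -110124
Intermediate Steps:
a(F) = 5 + F (a(F) = F + 5 = 5 + F)
-252*(440 + a(-8)) = -252*(440 + (5 - 8)) = -252*(440 - 3) = -252*437 = -110124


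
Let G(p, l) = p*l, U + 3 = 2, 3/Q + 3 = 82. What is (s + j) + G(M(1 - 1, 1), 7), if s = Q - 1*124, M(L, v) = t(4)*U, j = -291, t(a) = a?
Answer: -34994/79 ≈ -442.96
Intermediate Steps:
Q = 3/79 (Q = 3/(-3 + 82) = 3/79 ≈ 0.037975)
U = -1 (U = -3 + 2 = -1)
M(L, v) = -4 (M(L, v) = 4*(-1) = -4)
s = -9793/79 (s = 3/79 - 1*124 = 3/79 - 124 = -9793/79 ≈ -123.96)
G(p, l) = l*p
(s + j) + G(M(1 - 1, 1), 7) = (-9793/79 - 291) + 7*(-4) = -32782/79 - 28 = -34994/79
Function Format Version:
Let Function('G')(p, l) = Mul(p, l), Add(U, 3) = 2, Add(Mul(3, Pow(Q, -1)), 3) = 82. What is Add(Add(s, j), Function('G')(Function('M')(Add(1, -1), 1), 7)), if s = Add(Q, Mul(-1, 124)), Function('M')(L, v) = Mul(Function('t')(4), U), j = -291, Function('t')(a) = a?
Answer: Rational(-34994, 79) ≈ -442.96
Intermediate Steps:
Q = Rational(3, 79) (Q = Mul(3, Pow(Add(-3, 82), -1)) = Mul(3, Pow(79, -1)) = Mul(3, Rational(1, 79)) = Rational(3, 79) ≈ 0.037975)
U = -1 (U = Add(-3, 2) = -1)
Function('M')(L, v) = -4 (Function('M')(L, v) = Mul(4, -1) = -4)
s = Rational(-9793, 79) (s = Add(Rational(3, 79), Mul(-1, 124)) = Add(Rational(3, 79), -124) = Rational(-9793, 79) ≈ -123.96)
Function('G')(p, l) = Mul(l, p)
Add(Add(s, j), Function('G')(Function('M')(Add(1, -1), 1), 7)) = Add(Add(Rational(-9793, 79), -291), Mul(7, -4)) = Add(Rational(-32782, 79), -28) = Rational(-34994, 79)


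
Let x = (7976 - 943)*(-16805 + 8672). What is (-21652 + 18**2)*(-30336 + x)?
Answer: 1220595574800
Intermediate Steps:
x = -57199389 (x = 7033*(-8133) = -57199389)
(-21652 + 18**2)*(-30336 + x) = (-21652 + 18**2)*(-30336 - 57199389) = (-21652 + 324)*(-57229725) = -21328*(-57229725) = 1220595574800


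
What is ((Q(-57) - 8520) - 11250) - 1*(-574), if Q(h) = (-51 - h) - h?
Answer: -19133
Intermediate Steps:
Q(h) = -51 - 2*h
((Q(-57) - 8520) - 11250) - 1*(-574) = (((-51 - 2*(-57)) - 8520) - 11250) - 1*(-574) = (((-51 + 114) - 8520) - 11250) + 574 = ((63 - 8520) - 11250) + 574 = (-8457 - 11250) + 574 = -19707 + 574 = -19133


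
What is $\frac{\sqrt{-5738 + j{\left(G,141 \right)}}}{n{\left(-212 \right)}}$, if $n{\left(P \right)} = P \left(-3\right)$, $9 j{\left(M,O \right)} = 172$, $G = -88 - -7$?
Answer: $\frac{i \sqrt{51470}}{1908} \approx 0.1189 i$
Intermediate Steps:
$G = -81$ ($G = -88 + 7 = -81$)
$j{\left(M,O \right)} = \frac{172}{9}$ ($j{\left(M,O \right)} = \frac{1}{9} \cdot 172 = \frac{172}{9}$)
$n{\left(P \right)} = - 3 P$
$\frac{\sqrt{-5738 + j{\left(G,141 \right)}}}{n{\left(-212 \right)}} = \frac{\sqrt{-5738 + \frac{172}{9}}}{\left(-3\right) \left(-212\right)} = \frac{\sqrt{- \frac{51470}{9}}}{636} = \frac{i \sqrt{51470}}{3} \cdot \frac{1}{636} = \frac{i \sqrt{51470}}{1908}$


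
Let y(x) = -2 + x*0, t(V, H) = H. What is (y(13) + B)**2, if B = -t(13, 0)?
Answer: 4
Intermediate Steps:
y(x) = -2 (y(x) = -2 + 0 = -2)
B = 0 (B = -1*0 = 0)
(y(13) + B)**2 = (-2 + 0)**2 = (-2)**2 = 4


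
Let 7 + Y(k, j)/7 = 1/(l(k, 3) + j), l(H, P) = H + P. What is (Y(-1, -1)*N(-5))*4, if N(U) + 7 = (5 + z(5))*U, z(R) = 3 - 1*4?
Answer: 4536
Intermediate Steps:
z(R) = -1 (z(R) = 3 - 4 = -1)
Y(k, j) = -49 + 7/(3 + j + k) (Y(k, j) = -49 + 7/((k + 3) + j) = -49 + 7/((3 + k) + j) = -49 + 7/(3 + j + k))
N(U) = -7 + 4*U (N(U) = -7 + (5 - 1)*U = -7 + 4*U)
(Y(-1, -1)*N(-5))*4 = ((7*(-20 - 7*(-1) - 7*(-1))/(3 - 1 - 1))*(-7 + 4*(-5)))*4 = ((7*(-20 + 7 + 7)/1)*(-7 - 20))*4 = ((7*1*(-6))*(-27))*4 = -42*(-27)*4 = 1134*4 = 4536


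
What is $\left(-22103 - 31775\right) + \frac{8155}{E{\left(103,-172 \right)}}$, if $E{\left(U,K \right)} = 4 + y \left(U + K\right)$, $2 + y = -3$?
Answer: $- \frac{18795267}{349} \approx -53855.0$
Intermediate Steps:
$y = -5$ ($y = -2 - 3 = -5$)
$E{\left(U,K \right)} = 4 - 5 K - 5 U$ ($E{\left(U,K \right)} = 4 - 5 \left(U + K\right) = 4 - 5 \left(K + U\right) = 4 - \left(5 K + 5 U\right) = 4 - 5 K - 5 U$)
$\left(-22103 - 31775\right) + \frac{8155}{E{\left(103,-172 \right)}} = \left(-22103 - 31775\right) + \frac{8155}{4 - -860 - 515} = -53878 + \frac{8155}{4 + 860 - 515} = -53878 + \frac{8155}{349} = - \frac{18795267}{349}$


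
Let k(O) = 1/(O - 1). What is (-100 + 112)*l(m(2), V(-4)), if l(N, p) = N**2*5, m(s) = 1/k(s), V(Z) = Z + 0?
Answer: 60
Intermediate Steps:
k(O) = 1/(-1 + O)
V(Z) = Z
m(s) = -1 + s (m(s) = 1/(1/(-1 + s)) = -1 + s)
l(N, p) = 5*N**2
(-100 + 112)*l(m(2), V(-4)) = (-100 + 112)*(5*(-1 + 2)**2) = 12*(5*1**2) = 12*(5*1) = 12*5 = 60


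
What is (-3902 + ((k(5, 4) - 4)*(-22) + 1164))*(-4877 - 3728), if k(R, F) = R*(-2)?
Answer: 20910150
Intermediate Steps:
k(R, F) = -2*R
(-3902 + ((k(5, 4) - 4)*(-22) + 1164))*(-4877 - 3728) = (-3902 + ((-2*5 - 4)*(-22) + 1164))*(-4877 - 3728) = (-3902 + ((-10 - 4)*(-22) + 1164))*(-8605) = (-3902 + (-14*(-22) + 1164))*(-8605) = (-3902 + (308 + 1164))*(-8605) = (-3902 + 1472)*(-8605) = -2430*(-8605) = 20910150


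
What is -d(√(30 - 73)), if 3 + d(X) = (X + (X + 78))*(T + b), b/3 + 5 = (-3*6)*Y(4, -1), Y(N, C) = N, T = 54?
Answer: 13809 + 354*I*√43 ≈ 13809.0 + 2321.3*I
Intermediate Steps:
b = -231 (b = -15 + 3*(-3*6*4) = -15 + 3*(-18*4) = -15 + 3*(-72) = -15 - 216 = -231)
d(X) = -13809 - 354*X (d(X) = -3 + (X + (X + 78))*(54 - 231) = -3 + (X + (78 + X))*(-177) = -3 + (78 + 2*X)*(-177) = -3 + (-13806 - 354*X) = -13809 - 354*X)
-d(√(30 - 73)) = -(-13809 - 354*√(30 - 73)) = -(-13809 - 354*I*√43) = 13809 + 354*I*√43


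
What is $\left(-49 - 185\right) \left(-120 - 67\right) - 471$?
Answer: $43287$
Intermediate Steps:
$\left(-49 - 185\right) \left(-120 - 67\right) - 471 = \left(-234\right) \left(-187\right) - 471 = 43758 - 471 = 43287$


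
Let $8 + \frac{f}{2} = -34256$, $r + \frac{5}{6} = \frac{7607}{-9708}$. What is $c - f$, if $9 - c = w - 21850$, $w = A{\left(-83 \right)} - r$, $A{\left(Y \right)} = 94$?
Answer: $\frac{876548747}{9708} \approx 90291.0$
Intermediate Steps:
$r = - \frac{15697}{9708}$ ($r = - \frac{5}{6} + \frac{7607}{-9708} = - \frac{5}{6} + 7607 \left(- \frac{1}{9708}\right) = - \frac{5}{6} - \frac{7607}{9708} = - \frac{15697}{9708} \approx -1.6169$)
$w = \frac{928249}{9708}$ ($w = 94 - - \frac{15697}{9708} = 94 + \frac{15697}{9708} = \frac{928249}{9708} \approx 95.617$)
$c = \frac{211278923}{9708}$ ($c = 9 - \left(\frac{928249}{9708} - 21850\right) = 9 - - \frac{211191551}{9708} = 9 + \frac{211191551}{9708} = \frac{211278923}{9708} \approx 21763.0$)
$f = -68528$ ($f = -16 + 2 \left(-34256\right) = -16 - 68512 = -68528$)
$c - f = \frac{211278923}{9708} - -68528 = \frac{211278923}{9708} + 68528 = \frac{876548747}{9708}$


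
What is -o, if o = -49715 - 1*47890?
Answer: 97605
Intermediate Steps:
o = -97605 (o = -49715 - 47890 = -97605)
-o = -1*(-97605) = 97605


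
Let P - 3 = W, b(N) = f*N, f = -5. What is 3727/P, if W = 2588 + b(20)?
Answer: 3727/2491 ≈ 1.4962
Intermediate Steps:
b(N) = -5*N
W = 2488 (W = 2588 - 5*20 = 2588 - 100 = 2488)
P = 2491 (P = 3 + 2488 = 2491)
3727/P = 3727/2491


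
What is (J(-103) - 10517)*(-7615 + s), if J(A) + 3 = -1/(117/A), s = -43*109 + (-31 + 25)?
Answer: 15147910996/117 ≈ 1.2947e+8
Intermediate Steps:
s = -4693 (s = -4687 - 6 = -4693)
J(A) = -3 - A/117 (J(A) = -3 - 1/(117/A) = -3 - A/117)
(J(-103) - 10517)*(-7615 + s) = ((-3 - 1/117*(-103)) - 10517)*(-7615 - 4693) = ((-3 + 103/117) - 10517)*(-12308) = (-248/117 - 10517)*(-12308) = -1230737/117*(-12308) = 15147910996/117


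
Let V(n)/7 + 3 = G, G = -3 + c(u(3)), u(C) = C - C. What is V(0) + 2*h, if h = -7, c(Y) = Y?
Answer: -56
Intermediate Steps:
u(C) = 0
G = -3 (G = -3 + 0 = -3)
V(n) = -42 (V(n) = -21 + 7*(-3) = -21 - 21 = -42)
V(0) + 2*h = -42 + 2*(-7) = -42 - 14 = -56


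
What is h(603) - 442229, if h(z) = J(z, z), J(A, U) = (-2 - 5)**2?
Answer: -442180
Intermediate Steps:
J(A, U) = 49 (J(A, U) = (-7)**2 = 49)
h(z) = 49
h(603) - 442229 = 49 - 442229 = -442180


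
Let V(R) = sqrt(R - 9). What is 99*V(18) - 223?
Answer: 74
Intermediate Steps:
V(R) = sqrt(-9 + R)
99*V(18) - 223 = 99*sqrt(-9 + 18) - 223 = 99*sqrt(9) - 223 = 99*3 - 223 = 297 - 223 = 74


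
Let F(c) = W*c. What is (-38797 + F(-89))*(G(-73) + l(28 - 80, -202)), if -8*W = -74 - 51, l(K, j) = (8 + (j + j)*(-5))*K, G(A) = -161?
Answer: 33955971117/8 ≈ 4.2445e+9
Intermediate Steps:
l(K, j) = K*(8 - 10*j) (l(K, j) = (8 + (2*j)*(-5))*K = (8 - 10*j)*K = K*(8 - 10*j))
W = 125/8 (W = -(-74 - 51)/8 = -⅛*(-125) = 125/8 ≈ 15.625)
F(c) = 125*c/8
(-38797 + F(-89))*(G(-73) + l(28 - 80, -202)) = (-38797 + (125/8)*(-89))*(-161 + 2*(28 - 80)*(4 - 5*(-202))) = (-38797 - 11125/8)*(-161 + 2*(-52)*(4 + 1010)) = -321501*(-161 + 2*(-52)*1014)/8 = -321501*(-161 - 105456)/8 = -321501/8*(-105617) = 33955971117/8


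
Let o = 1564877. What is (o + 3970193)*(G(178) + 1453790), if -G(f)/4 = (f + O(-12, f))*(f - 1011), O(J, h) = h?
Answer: 14612485168740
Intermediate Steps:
G(f) = -8*f*(-1011 + f) (G(f) = -4*(f + f)*(f - 1011) = -4*2*f*(-1011 + f) = -8*f*(-1011 + f))
(o + 3970193)*(G(178) + 1453790) = (1564877 + 3970193)*(8*178*(1011 - 1*178) + 1453790) = 5535070*(8*178*(1011 - 178) + 1453790) = 5535070*(8*178*833 + 1453790) = 5535070*(1186192 + 1453790) = 5535070*2639982 = 14612485168740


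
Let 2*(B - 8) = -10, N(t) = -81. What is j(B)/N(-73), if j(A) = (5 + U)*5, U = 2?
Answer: -35/81 ≈ -0.43210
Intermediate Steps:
B = 3 (B = 8 + (1/2)*(-10) = 8 - 5 = 3)
j(A) = 35 (j(A) = (5 + 2)*5 = 7*5 = 35)
j(B)/N(-73) = 35/(-81) = 35*(-1/81) = -35/81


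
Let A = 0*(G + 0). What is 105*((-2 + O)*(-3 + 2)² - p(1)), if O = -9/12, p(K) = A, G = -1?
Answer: -1155/4 ≈ -288.75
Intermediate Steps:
A = 0 (A = 0*(-1 + 0) = 0*(-1) = 0)
p(K) = 0
O = -¾ (O = -9*1/12 = -¾ ≈ -0.75000)
105*((-2 + O)*(-3 + 2)² - p(1)) = 105*((-2 - ¾)*(-3 + 2)² - 1*0) = 105*(-11/4*(-1)² + 0) = 105*(-11/4*1 + 0) = 105*(-11/4 + 0) = 105*(-11/4) = -1155/4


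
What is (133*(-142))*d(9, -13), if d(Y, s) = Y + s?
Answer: 75544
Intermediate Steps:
(133*(-142))*d(9, -13) = (133*(-142))*(9 - 13) = -18886*(-4) = 75544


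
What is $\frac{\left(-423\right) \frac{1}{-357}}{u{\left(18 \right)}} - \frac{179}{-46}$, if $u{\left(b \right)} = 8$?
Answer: $\frac{88447}{21896} \approx 4.0394$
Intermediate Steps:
$\frac{\left(-423\right) \frac{1}{-357}}{u{\left(18 \right)}} - \frac{179}{-46} = \frac{\left(-423\right) \frac{1}{-357}}{8} - \frac{179}{-46} = \left(-423\right) \left(- \frac{1}{357}\right) \frac{1}{8} - - \frac{179}{46} = \frac{141}{119} \cdot \frac{1}{8} + \frac{179}{46} = \frac{141}{952} + \frac{179}{46} = \frac{88447}{21896}$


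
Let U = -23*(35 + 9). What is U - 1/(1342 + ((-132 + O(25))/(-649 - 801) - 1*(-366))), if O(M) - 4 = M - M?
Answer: -1253225093/1238364 ≈ -1012.0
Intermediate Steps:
O(M) = 4 (O(M) = 4 + (M - M) = 4 + 0 = 4)
U = -1012 (U = -23*44 = -1012)
U - 1/(1342 + ((-132 + O(25))/(-649 - 801) - 1*(-366))) = -1012 - 1/(1342 + ((-132 + 4)/(-649 - 801) - 1*(-366))) = -1012 - 1/(1342 + (-128/(-1450) + 366)) = -1012 - 1/(1342 + (-128*(-1/1450) + 366)) = -1012 - 1/(1342 + (64/725 + 366)) = -1012 - 1/(1342 + 265414/725) = -1012 - 1/1238364/725 = -1012 - 1*725/1238364 = -1012 - 725/1238364 = -1253225093/1238364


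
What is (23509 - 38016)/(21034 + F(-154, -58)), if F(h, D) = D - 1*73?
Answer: -14507/20903 ≈ -0.69402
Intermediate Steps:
F(h, D) = -73 + D (F(h, D) = D - 73 = -73 + D)
(23509 - 38016)/(21034 + F(-154, -58)) = (23509 - 38016)/(21034 + (-73 - 58)) = -14507/(21034 - 131) = -14507/20903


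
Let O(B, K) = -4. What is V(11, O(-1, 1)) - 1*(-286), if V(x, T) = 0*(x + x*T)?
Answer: 286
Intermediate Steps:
V(x, T) = 0 (V(x, T) = 0*(x + T*x) = 0)
V(11, O(-1, 1)) - 1*(-286) = 0 - 1*(-286) = 0 + 286 = 286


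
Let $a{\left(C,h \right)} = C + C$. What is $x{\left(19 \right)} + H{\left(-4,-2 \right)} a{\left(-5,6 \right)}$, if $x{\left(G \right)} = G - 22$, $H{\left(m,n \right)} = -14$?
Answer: $137$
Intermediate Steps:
$x{\left(G \right)} = -22 + G$
$a{\left(C,h \right)} = 2 C$
$x{\left(19 \right)} + H{\left(-4,-2 \right)} a{\left(-5,6 \right)} = \left(-22 + 19\right) - 14 \cdot 2 \left(-5\right) = -3 - -140 = -3 + 140 = 137$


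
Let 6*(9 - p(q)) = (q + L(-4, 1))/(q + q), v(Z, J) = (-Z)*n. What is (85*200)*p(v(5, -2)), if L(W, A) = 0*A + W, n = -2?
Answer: 152150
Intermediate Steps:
v(Z, J) = 2*Z (v(Z, J) = -Z*(-2) = 2*Z)
L(W, A) = W (L(W, A) = 0 + W = W)
p(q) = 9 - (-4 + q)/(12*q) (p(q) = 9 - (q - 4)/(6*(q + q)) = 9 - (-4 + q)/(6*(2*q)) = 9 - (-4 + q)*1/(2*q)/6 = 9 - (-4 + q)/(12*q))
(85*200)*p(v(5, -2)) = (85*200)*((4 + 107*(2*5))/(12*((2*5)))) = 17000*((1/12)*(4 + 107*10)/10) = 17000*((1/12)*(⅒)*(4 + 1070)) = 17000*((1/12)*(⅒)*1074) = 17000*(179/20) = 152150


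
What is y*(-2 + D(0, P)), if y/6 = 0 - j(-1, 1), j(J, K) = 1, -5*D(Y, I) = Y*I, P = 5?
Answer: 12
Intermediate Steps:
D(Y, I) = -I*Y/5 (D(Y, I) = -Y*I/5 = -I*Y/5)
y = -6 (y = 6*(0 - 1*1) = 6*(0 - 1) = 6*(-1) = -6)
y*(-2 + D(0, P)) = -6*(-2 - ⅕*5*0) = -6*(-2 + 0) = -6*(-2) = 12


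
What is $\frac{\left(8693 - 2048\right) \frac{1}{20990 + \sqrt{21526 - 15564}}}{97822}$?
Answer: $\frac{23246425}{7182973887906} - \frac{2215 \sqrt{5962}}{14365947775812} \approx 3.2244 \cdot 10^{-6}$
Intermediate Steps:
$\frac{\left(8693 - 2048\right) \frac{1}{20990 + \sqrt{21526 - 15564}}}{97822} = \frac{6645}{20990 + \sqrt{5962}} \cdot \frac{1}{97822} = \frac{6645}{97822 \left(20990 + \sqrt{5962}\right)}$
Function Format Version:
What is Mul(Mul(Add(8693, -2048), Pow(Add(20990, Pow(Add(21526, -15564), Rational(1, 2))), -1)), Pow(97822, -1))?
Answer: Add(Rational(23246425, 7182973887906), Mul(Rational(-2215, 14365947775812), Pow(5962, Rational(1, 2)))) ≈ 3.2244e-6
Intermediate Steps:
Mul(Mul(Add(8693, -2048), Pow(Add(20990, Pow(Add(21526, -15564), Rational(1, 2))), -1)), Pow(97822, -1)) = Mul(Mul(6645, Pow(Add(20990, Pow(5962, Rational(1, 2))), -1)), Rational(1, 97822)) = Mul(Rational(6645, 97822), Pow(Add(20990, Pow(5962, Rational(1, 2))), -1))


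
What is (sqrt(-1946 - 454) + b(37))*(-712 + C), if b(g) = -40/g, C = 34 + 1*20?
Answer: 26320/37 - 13160*I*sqrt(6) ≈ 711.35 - 32235.0*I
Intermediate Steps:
C = 54 (C = 34 + 20 = 54)
(sqrt(-1946 - 454) + b(37))*(-712 + C) = (sqrt(-1946 - 454) - 40/37)*(-712 + 54) = (sqrt(-2400) - 40*1/37)*(-658) = (20*I*sqrt(6) - 40/37)*(-658) = (-40/37 + 20*I*sqrt(6))*(-658) = 26320/37 - 13160*I*sqrt(6)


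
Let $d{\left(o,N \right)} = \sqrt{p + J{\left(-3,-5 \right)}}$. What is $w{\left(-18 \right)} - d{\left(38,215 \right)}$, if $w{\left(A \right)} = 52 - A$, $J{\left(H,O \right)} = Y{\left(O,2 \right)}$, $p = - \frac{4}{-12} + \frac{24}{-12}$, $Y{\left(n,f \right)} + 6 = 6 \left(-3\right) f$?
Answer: $70 - \frac{i \sqrt{393}}{3} \approx 70.0 - 6.6081 i$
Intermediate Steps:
$Y{\left(n,f \right)} = -6 - 18 f$ ($Y{\left(n,f \right)} = -6 + 6 \left(-3\right) f = -6 - 18 f$)
$p = - \frac{5}{3}$ ($p = \left(-4\right) \left(- \frac{1}{12}\right) + 24 \left(- \frac{1}{12}\right) = \frac{1}{3} - 2 = - \frac{5}{3} \approx -1.6667$)
$J{\left(H,O \right)} = -42$ ($J{\left(H,O \right)} = -6 - 36 = -42$)
$d{\left(o,N \right)} = \frac{i \sqrt{393}}{3}$ ($d{\left(o,N \right)} = \sqrt{- \frac{5}{3} - 42} = \sqrt{- \frac{131}{3}} = \frac{i \sqrt{393}}{3}$)
$w{\left(-18 \right)} - d{\left(38,215 \right)} = \left(52 - -18\right) - \frac{i \sqrt{393}}{3} = \left(52 + 18\right) - \frac{i \sqrt{393}}{3} = 70 - \frac{i \sqrt{393}}{3}$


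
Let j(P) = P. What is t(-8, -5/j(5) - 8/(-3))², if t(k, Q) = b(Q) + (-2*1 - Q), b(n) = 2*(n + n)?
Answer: 9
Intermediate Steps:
b(n) = 4*n (b(n) = 2*(2*n) = 4*n)
t(k, Q) = -2 + 3*Q (t(k, Q) = 4*Q + (-2*1 - Q) = 4*Q + (-2 - Q) = -2 + 3*Q)
t(-8, -5/j(5) - 8/(-3))² = (-2 + 3*(-5/5 - 8/(-3)))² = (-2 + 3*(-5*⅕ - 8*(-⅓)))² = (-2 + 3*(-1 + 8/3))² = (-2 + 3*(5/3))² = (-2 + 5)² = 3² = 9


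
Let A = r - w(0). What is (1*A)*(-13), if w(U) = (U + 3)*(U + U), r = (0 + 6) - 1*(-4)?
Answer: -130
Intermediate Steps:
r = 10 (r = 6 + 4 = 10)
w(U) = 2*U*(3 + U) (w(U) = (3 + U)*(2*U) = 2*U*(3 + U))
A = 10 (A = 10 - 2*0*(3 + 0) = 10 - 2*0*3 = 10 - 1*0 = 10 + 0 = 10)
(1*A)*(-13) = (1*10)*(-13) = 10*(-13) = -130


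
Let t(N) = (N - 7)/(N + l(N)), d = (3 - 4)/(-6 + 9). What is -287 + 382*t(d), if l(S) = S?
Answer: 3915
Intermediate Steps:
d = -1/3 ≈ -0.33333
t(N) = (-7 + N)/(2*N) (t(N) = (N - 7)/(N + N) = (-7 + N)/((2*N)) = (-7 + N)*(1/(2*N)) = (-7 + N)/(2*N))
-287 + 382*t(d) = -287 + 382*((-7 - 1/3)/(2*(-1/3))) = -287 + 382*((1/2)*(-3)*(-22/3)) = -287 + 382*11 = -287 + 4202 = 3915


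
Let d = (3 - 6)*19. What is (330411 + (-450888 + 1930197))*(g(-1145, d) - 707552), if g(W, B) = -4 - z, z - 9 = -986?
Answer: -1278710147880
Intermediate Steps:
z = -977 (z = 9 - 986 = -977)
d = -57 (d = -3*19 = -57)
g(W, B) = 973 (g(W, B) = -4 - 1*(-977) = -4 + 977 = 973)
(330411 + (-450888 + 1930197))*(g(-1145, d) - 707552) = (330411 + (-450888 + 1930197))*(973 - 707552) = (330411 + 1479309)*(-706579) = 1809720*(-706579) = -1278710147880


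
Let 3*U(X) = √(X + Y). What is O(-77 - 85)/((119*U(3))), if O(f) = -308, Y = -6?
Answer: 44*I*√3/17 ≈ 4.483*I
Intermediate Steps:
U(X) = √(-6 + X)/3 (U(X) = √(X - 6)/3 = √(-6 + X)/3)
O(-77 - 85)/((119*U(3))) = -308*3/(119*√(-6 + 3)) = -308*(-I*√3/119) = -(-44)*I*√3/17 = 44*I*√3/17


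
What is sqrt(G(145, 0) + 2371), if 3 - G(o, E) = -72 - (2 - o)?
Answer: 7*sqrt(47) ≈ 47.990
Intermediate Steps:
G(o, E) = 77 - o (G(o, E) = 3 - (-72 - (2 - o)) = 3 - (-72 + (-2 + o)) = 3 - (-74 + o) = 3 + (74 - o) = 77 - o)
sqrt(G(145, 0) + 2371) = sqrt((77 - 1*145) + 2371) = sqrt((77 - 145) + 2371) = sqrt(-68 + 2371) = sqrt(2303) = 7*sqrt(47)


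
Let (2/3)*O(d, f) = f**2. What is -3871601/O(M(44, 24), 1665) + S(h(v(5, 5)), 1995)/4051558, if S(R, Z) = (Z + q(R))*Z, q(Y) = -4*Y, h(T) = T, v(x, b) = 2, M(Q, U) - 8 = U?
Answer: 227972610737/4813641589950 ≈ 0.047360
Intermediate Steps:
M(Q, U) = 8 + U
O(d, f) = 3*f**2/2
S(R, Z) = Z*(Z - 4*R) (S(R, Z) = (Z - 4*R)*Z = Z*(Z - 4*R))
-3871601/O(M(44, 24), 1665) + S(h(v(5, 5)), 1995)/4051558 = -3871601/((3/2)*1665**2) + (1995*(1995 - 4*2))/4051558 = -3871601/((3/2)*2772225) + (1995*(1995 - 8))*(1/4051558) = -3871601/8316675/2 + (1995*1987)*(1/4051558) = -3871601*2/8316675 + 3964065*(1/4051558) = -7743202/8316675 + 566295/578794 = 227972610737/4813641589950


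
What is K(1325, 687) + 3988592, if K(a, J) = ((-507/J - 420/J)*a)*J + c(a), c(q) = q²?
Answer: 4515942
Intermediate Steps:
K(a, J) = a² - 927*a (K(a, J) = ((-507/J - 420/J)*a)*J + a² = ((-927/J)*a)*J + a² = (-927*a/J)*J + a² = -927*a + a² = a² - 927*a)
K(1325, 687) + 3988592 = 1325*(-927 + 1325) + 3988592 = 1325*398 + 3988592 = 527350 + 3988592 = 4515942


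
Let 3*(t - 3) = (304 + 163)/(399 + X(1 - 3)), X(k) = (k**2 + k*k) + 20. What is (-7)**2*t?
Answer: 30170/183 ≈ 164.86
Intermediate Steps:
X(k) = 20 + 2*k**2 (X(k) = (k**2 + k**2) + 20 = 2*k**2 + 20 = 20 + 2*k**2)
t = 4310/1281 (t = 3 + ((304 + 163)/(399 + (20 + 2*(1 - 3)**2)))/3 = 3 + (467/(399 + (20 + 2*(-2)**2)))/3 = 3 + (467/(399 + (20 + 2*4)))/3 = 3 + (467/(399 + (20 + 8)))/3 = 3 + (467/(399 + 28))/3 = 3 + (467/427)/3 = 3 + (467*(1/427))/3 = 3 + (1/3)*(467/427) = 3 + 467/1281 = 4310/1281 ≈ 3.3646)
(-7)**2*t = (-7)**2*(4310/1281) = 49*(4310/1281) = 30170/183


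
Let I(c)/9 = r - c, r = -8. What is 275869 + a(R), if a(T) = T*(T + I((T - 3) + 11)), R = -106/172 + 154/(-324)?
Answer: 3348437824213/12131289 ≈ 2.7602e+5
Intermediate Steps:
I(c) = -72 - 9*c (I(c) = 9*(-8 - c) = -72 - 9*c)
R = -3802/3483 (R = -106*1/172 + 154*(-1/324) = -53/86 - 77/162 = -3802/3483 ≈ -1.0916)
a(T) = T*(-144 - 8*T) (a(T) = T*(T + (-72 - 9*((T - 3) + 11))) = T*(T + (-72 - 9*((-3 + T) + 11))) = T*(T + (-72 - 9*(8 + T))) = T*(T + (-72 + (-72 - 9*T))) = T*(T + (-144 - 9*T)) = T*(-144 - 8*T))
275869 + a(R) = 275869 - 8*(-3802/3483)*(18 - 3802/3483) = 275869 - 8*(-3802/3483)*58892/3483 = 275869 + 1791259072/12131289 = 3348437824213/12131289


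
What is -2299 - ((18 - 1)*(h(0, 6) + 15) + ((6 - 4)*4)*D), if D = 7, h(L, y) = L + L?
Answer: -2610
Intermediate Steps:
h(L, y) = 2*L
-2299 - ((18 - 1)*(h(0, 6) + 15) + ((6 - 4)*4)*D) = -2299 - ((18 - 1)*(2*0 + 15) + ((6 - 4)*4)*7) = -2299 - (17*(0 + 15) + (2*4)*7) = -2299 - (17*15 + 8*7) = -2299 - (255 + 56) = -2299 - 1*311 = -2299 - 311 = -2610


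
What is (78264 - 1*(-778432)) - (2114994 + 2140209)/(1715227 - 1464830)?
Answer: 214509853109/250397 ≈ 8.5668e+5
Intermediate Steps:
(78264 - 1*(-778432)) - (2114994 + 2140209)/(1715227 - 1464830) = (78264 + 778432) - 4255203/250397 = 856696 - 4255203/250397 = 214509853109/250397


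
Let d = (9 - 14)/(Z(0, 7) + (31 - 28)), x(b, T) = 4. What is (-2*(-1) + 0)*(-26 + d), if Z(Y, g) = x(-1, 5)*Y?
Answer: -166/3 ≈ -55.333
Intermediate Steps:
Z(Y, g) = 4*Y
d = -5/3 (d = (9 - 14)/(4*0 + (31 - 28)) = -5/(0 + 3) = -5/3 ≈ -1.6667)
(-2*(-1) + 0)*(-26 + d) = (-2*(-1) + 0)*(-26 - 5/3) = (2 + 0)*(-83/3) = 2*(-83/3) = -166/3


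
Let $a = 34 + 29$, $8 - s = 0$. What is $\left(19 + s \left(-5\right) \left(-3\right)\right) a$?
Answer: $8757$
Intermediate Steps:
$s = 8$ ($s = 8 - 0 = 8 + 0 = 8$)
$a = 63$
$\left(19 + s \left(-5\right) \left(-3\right)\right) a = \left(19 + 8 \left(-5\right) \left(-3\right)\right) 63 = \left(19 - -120\right) 63 = \left(19 + 120\right) 63 = 139 \cdot 63 = 8757$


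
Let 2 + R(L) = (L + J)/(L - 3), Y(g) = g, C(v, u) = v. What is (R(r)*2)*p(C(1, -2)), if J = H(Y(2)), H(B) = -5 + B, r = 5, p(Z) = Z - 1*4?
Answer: 6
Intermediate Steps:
p(Z) = -4 + Z (p(Z) = Z - 4 = -4 + Z)
J = -3 (J = -5 + 2 = -3)
R(L) = -1 (R(L) = -2 + (L - 3)/(L - 3) = -2 + (-3 + L)/(-3 + L) = -2 + 1 = -1)
(R(r)*2)*p(C(1, -2)) = (-1*2)*(-4 + 1) = -2*(-3) = 6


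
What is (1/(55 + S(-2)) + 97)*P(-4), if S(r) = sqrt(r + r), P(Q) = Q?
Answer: -1175472/3029 + 8*I/3029 ≈ -388.07 + 0.0026411*I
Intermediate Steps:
S(r) = sqrt(2)*sqrt(r) (S(r) = sqrt(2*r) = sqrt(2)*sqrt(r))
(1/(55 + S(-2)) + 97)*P(-4) = (1/(55 + sqrt(2)*sqrt(-2)) + 97)*(-4) = (1/(55 + sqrt(2)*(I*sqrt(2))) + 97)*(-4) = (1/(55 + 2*I) + 97)*(-4) = ((55 - 2*I)/3029 + 97)*(-4) = (97 + (55 - 2*I)/3029)*(-4) = -388 - 4*(55 - 2*I)/3029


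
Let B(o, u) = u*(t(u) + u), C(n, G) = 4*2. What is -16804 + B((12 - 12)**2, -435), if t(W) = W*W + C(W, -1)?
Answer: -82143934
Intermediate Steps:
C(n, G) = 8
t(W) = 8 + W**2 (t(W) = W*W + 8 = W**2 + 8 = 8 + W**2)
B(o, u) = u*(8 + u + u**2) (B(o, u) = u*((8 + u**2) + u) = u*(8 + u + u**2))
-16804 + B((12 - 12)**2, -435) = -16804 - 435*(8 - 435 + (-435)**2) = -16804 - 435*(8 - 435 + 189225) = -16804 - 435*188798 = -16804 - 82127130 = -82143934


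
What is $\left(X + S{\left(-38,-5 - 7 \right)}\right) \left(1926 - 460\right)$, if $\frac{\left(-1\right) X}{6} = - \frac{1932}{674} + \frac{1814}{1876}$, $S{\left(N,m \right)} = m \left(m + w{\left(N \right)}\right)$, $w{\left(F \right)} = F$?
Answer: $\frac{141664193502}{158053} \approx 8.9631 \cdot 10^{5}$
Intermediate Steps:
$S{\left(N,m \right)} = m \left(N + m\right)$ ($S{\left(N,m \right)} = m \left(m + N\right) = m \left(N + m\right)$)
$X = \frac{1801347}{158053}$ ($X = - 6 \left(- \frac{1932}{674} + \frac{1814}{1876}\right) = - 6 \left(\left(-1932\right) \frac{1}{674} + 1814 \cdot \frac{1}{1876}\right) = - 6 \left(- \frac{966}{337} + \frac{907}{938}\right) = \left(-6\right) \left(- \frac{600449}{316106}\right) = \frac{1801347}{158053} \approx 11.397$)
$\left(X + S{\left(-38,-5 - 7 \right)}\right) \left(1926 - 460\right) = \left(\frac{1801347}{158053} + \left(-5 - 7\right) \left(-38 - 12\right)\right) \left(1926 - 460\right) = \left(\frac{1801347}{158053} - 12 \left(-38 - 12\right)\right) 1466 = \left(\frac{1801347}{158053} - -600\right) 1466 = \left(\frac{1801347}{158053} + 600\right) 1466 = \frac{96633147}{158053} \cdot 1466 = \frac{141664193502}{158053}$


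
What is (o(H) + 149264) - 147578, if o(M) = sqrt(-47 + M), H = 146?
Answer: 1686 + 3*sqrt(11) ≈ 1695.9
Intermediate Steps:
(o(H) + 149264) - 147578 = (sqrt(-47 + 146) + 149264) - 147578 = (sqrt(99) + 149264) - 147578 = (3*sqrt(11) + 149264) - 147578 = (149264 + 3*sqrt(11)) - 147578 = 1686 + 3*sqrt(11)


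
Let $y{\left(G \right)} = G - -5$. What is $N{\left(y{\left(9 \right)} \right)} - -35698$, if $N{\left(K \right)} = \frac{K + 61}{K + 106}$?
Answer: $\frac{285589}{8} \approx 35699.0$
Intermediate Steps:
$y{\left(G \right)} = 5 + G$ ($y{\left(G \right)} = G + 5 = 5 + G$)
$N{\left(K \right)} = \frac{61 + K}{106 + K}$
$N{\left(y{\left(9 \right)} \right)} - -35698 = \frac{61 + \left(5 + 9\right)}{106 + \left(5 + 9\right)} - -35698 = \frac{61 + 14}{106 + 14} + 35698 = \frac{1}{120} \cdot 75 + 35698 = \frac{5}{8} + 35698 = \frac{285589}{8}$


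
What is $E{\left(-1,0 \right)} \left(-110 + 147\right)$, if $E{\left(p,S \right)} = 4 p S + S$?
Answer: $0$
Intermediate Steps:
$E{\left(p,S \right)} = S + 4 S p$ ($E{\left(p,S \right)} = 4 S p + S = S + 4 S p$)
$E{\left(-1,0 \right)} \left(-110 + 147\right) = 0 \left(1 + 4 \left(-1\right)\right) \left(-110 + 147\right) = 0 \left(1 - 4\right) 37 = 0 \left(-3\right) 37 = 0 \cdot 37 = 0$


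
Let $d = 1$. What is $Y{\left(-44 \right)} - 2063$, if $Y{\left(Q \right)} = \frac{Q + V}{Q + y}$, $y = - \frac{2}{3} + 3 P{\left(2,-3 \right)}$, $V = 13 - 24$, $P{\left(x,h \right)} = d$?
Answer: $- \frac{51542}{25} \approx -2061.7$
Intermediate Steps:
$P{\left(x,h \right)} = 1$
$V = -11$
$y = \frac{7}{3}$ ($y = - \frac{2}{3} + 3 \cdot 1 = \left(-2\right) \frac{1}{3} + 3 = - \frac{2}{3} + 3 = \frac{7}{3} \approx 2.3333$)
$Y{\left(Q \right)} = \frac{-11 + Q}{\frac{7}{3} + Q}$ ($Y{\left(Q \right)} = \frac{Q - 11}{Q + \frac{7}{3}} = \frac{-11 + Q}{\frac{7}{3} + Q}$)
$Y{\left(-44 \right)} - 2063 = \frac{3 \left(-11 - 44\right)}{7 + 3 \left(-44\right)} - 2063 = 3 \frac{1}{7 - 132} \left(-55\right) - 2063 = 3 \frac{1}{-125} \left(-55\right) - 2063 = 3 \left(- \frac{1}{125}\right) \left(-55\right) - 2063 = \frac{33}{25} - 2063 = - \frac{51542}{25}$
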